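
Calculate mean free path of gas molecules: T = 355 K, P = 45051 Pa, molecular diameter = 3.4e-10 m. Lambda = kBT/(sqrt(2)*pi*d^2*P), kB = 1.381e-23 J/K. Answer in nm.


Mean free path: lambda = kB*T / (sqrt(2) * pi * d^2 * P)
lambda = 1.381e-23 * 355 / (sqrt(2) * pi * (3.4e-10)^2 * 45051)
lambda = 2.11882e-07 m
lambda = 211.88 nm

211.88


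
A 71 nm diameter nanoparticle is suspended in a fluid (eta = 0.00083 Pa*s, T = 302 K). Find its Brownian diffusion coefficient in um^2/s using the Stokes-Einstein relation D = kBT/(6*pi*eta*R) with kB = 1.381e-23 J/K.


Radius R = 71/2 = 35.5 nm = 3.55e-08 m
D = kB*T / (6*pi*eta*R)
D = 1.381e-23 * 302 / (6 * pi * 0.00083 * 3.55e-08)
D = 7.50919e-12 m^2/s = 7.509 um^2/s

7.509


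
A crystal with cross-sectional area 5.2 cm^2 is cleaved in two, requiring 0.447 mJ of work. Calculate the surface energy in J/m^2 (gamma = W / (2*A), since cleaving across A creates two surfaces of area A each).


Convert: A = 5.2 cm^2 = 0.00052 m^2, W = 0.447 mJ = 0.000447 J
Cleaving exposes two faces of area A, so total new surface = 2*A and gamma = W / (2*A)
gamma = 0.000447 / (2 * 0.00052)
gamma = 0.43 J/m^2

0.43


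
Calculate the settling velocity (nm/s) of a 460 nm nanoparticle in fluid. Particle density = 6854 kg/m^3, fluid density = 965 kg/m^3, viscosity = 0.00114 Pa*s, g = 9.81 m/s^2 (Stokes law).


Radius R = 460/2 nm = 2.3e-07 m
Density difference = 6854 - 965 = 5889 kg/m^3
v = 2 * R^2 * (rho_p - rho_f) * g / (9 * eta)
v = 2 * (2.3e-07)^2 * 5889 * 9.81 / (9 * 0.00114)
v = 5.95729e-07 m/s = 595.7292 nm/s

595.7292


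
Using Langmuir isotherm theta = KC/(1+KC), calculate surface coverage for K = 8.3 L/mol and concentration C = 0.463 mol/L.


Langmuir isotherm: theta = K*C / (1 + K*C)
K*C = 8.3 * 0.463 = 3.8429
theta = 3.8429 / (1 + 3.8429) = 3.8429 / 4.8429
theta = 0.7935

0.7935


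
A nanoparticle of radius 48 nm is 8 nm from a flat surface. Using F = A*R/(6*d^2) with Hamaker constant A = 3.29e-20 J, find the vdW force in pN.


Convert to SI: R = 48 nm = 4.8e-08 m, d = 8 nm = 8e-09 m
F = A * R / (6 * d^2)
F = 3.29e-20 * 4.8e-08 / (6 * (8e-09)^2)
F = 4.1125e-12 N = 4.113 pN

4.113


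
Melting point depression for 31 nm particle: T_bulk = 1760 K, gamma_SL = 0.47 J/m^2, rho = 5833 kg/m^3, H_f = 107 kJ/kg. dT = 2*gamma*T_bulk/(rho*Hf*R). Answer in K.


Radius R = 31/2 = 15.5 nm = 1.55e-08 m
Convert H_f = 107 kJ/kg = 107000 J/kg
dT = 2 * gamma_SL * T_bulk / (rho * H_f * R)
dT = 2 * 0.47 * 1760 / (5833 * 107000 * 1.55e-08)
dT = 171.0 K

171.0


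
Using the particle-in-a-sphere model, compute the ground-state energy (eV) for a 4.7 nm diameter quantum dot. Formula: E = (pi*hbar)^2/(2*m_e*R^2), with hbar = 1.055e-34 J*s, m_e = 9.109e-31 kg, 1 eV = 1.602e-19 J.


Radius R = 4.7/2 = 2.35 nm = 2.35e-09 m
E = (pi * 1.055e-34)^2 / (2 * 9.109e-31 * (2.35e-09)^2)
E(J) = 1.09186e-20
E = E(J) / 1.602e-19 = 0.0682 eV

0.0682


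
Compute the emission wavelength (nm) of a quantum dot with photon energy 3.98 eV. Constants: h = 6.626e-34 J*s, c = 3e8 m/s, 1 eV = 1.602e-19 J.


Convert energy: E = 3.98 eV = 3.98 * 1.602e-19 = 6.37596e-19 J
lambda = h*c / E = 6.626e-34 * 3e8 / 6.37596e-19
lambda = 3.11765e-07 m = 311.8 nm

311.8


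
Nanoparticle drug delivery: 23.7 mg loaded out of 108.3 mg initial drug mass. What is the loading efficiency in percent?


Drug loading efficiency = (drug loaded / drug initial) * 100
DLE = 23.7 / 108.3 * 100
DLE = 0.2188 * 100
DLE = 21.88%

21.88


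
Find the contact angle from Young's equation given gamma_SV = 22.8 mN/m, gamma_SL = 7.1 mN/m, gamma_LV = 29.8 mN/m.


cos(theta) = (gamma_SV - gamma_SL) / gamma_LV
cos(theta) = (22.8 - 7.1) / 29.8
cos(theta) = 0.526846
theta = arccos(0.526846) = 58.21 degrees

58.21


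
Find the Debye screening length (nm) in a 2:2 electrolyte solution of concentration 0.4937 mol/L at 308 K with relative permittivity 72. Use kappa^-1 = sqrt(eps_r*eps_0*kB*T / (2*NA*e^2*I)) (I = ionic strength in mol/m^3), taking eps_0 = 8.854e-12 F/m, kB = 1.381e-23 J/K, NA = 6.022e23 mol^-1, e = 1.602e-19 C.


Ionic strength I = 0.4937 * 2^2 * 1000 = 1974.8 mol/m^3
kappa^-1 = sqrt(72 * 8.854e-12 * 1.381e-23 * 308 / (2 * 6.022e23 * (1.602e-19)^2 * 1974.8))
kappa^-1 = 0.211 nm

0.211


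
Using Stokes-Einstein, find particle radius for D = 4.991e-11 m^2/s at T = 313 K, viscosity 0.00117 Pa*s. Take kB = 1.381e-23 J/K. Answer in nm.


Stokes-Einstein: R = kB*T / (6*pi*eta*D)
R = 1.381e-23 * 313 / (6 * pi * 0.00117 * 4.991e-11)
R = 3.92702e-09 m = 3.93 nm

3.93


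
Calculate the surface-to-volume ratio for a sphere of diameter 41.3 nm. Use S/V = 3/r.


Radius r = 41.3/2 = 20.65 nm
S/V = 3 / r = 3 / 20.65
S/V = 0.1453 nm^-1

0.1453


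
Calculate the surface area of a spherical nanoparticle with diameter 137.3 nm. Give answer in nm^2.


Radius r = 137.3/2 = 68.65 nm
Surface area SA = 4 * pi * r^2
SA = 4 * pi * (68.65)^2
SA = 59223.07 nm^2

59223.07


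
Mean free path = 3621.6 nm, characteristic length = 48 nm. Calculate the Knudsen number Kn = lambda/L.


Knudsen number Kn = lambda / L
Kn = 3621.6 / 48
Kn = 75.45

75.45


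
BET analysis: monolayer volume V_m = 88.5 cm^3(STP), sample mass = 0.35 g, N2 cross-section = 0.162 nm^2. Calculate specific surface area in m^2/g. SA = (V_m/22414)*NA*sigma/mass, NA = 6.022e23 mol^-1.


Number of moles in monolayer = V_m / 22414 = 88.5 / 22414 = 0.00394843
Number of molecules = moles * NA = 0.00394843 * 6.022e23
SA = molecules * sigma / mass
SA = (88.5 / 22414) * 6.022e23 * 0.162e-18 / 0.35
SA = 1100.6 m^2/g

1100.6


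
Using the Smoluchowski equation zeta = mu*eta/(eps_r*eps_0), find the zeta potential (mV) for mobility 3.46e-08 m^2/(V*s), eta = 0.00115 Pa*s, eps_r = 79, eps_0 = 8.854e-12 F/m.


Smoluchowski equation: zeta = mu * eta / (eps_r * eps_0)
zeta = 3.46e-08 * 0.00115 / (79 * 8.854e-12)
zeta = 0.056886 V = 56.89 mV

56.89


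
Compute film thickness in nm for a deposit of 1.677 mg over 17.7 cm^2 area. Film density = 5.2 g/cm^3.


Convert: m = 1.677 mg = 1.6770e-06 kg, A = 17.7 cm^2 = 1.7700e-03 m^2, rho = 5.2 g/cm^3 = 5200 kg/m^3
t = m / (A * rho)
t = 1.6770e-06 / (1.7700e-03 * 5200)
t = 1.8220e-07 m = 182.2 nm

182.2


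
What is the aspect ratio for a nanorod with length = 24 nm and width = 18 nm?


Aspect ratio AR = length / diameter
AR = 24 / 18
AR = 1.33

1.33


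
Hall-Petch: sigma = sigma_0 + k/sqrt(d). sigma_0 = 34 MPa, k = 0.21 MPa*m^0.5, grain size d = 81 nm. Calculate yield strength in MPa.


d = 81 nm = 8.1e-08 m
sqrt(d) = 0.000284605
Hall-Petch contribution = k / sqrt(d) = 0.21 / 0.000284605 = 737.9 MPa
sigma = sigma_0 + k/sqrt(d) = 34 + 737.9 = 771.9 MPa

771.9


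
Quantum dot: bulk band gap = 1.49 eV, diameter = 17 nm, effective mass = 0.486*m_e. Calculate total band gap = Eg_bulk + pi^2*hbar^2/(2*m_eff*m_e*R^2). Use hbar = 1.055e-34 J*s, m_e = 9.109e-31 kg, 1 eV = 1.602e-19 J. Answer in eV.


Radius R = 17/2 nm = 8.5e-09 m
Confinement energy dE = pi^2 * hbar^2 / (2 * m_eff * m_e * R^2)
dE = pi^2 * (1.055e-34)^2 / (2 * 0.486 * 9.109e-31 * (8.5e-09)^2) J, divided by 1.602e-19 J/eV
dE = 0.0107 eV
Total band gap = E_g(bulk) + dE = 1.49 + 0.0107 = 1.5007 eV

1.5007


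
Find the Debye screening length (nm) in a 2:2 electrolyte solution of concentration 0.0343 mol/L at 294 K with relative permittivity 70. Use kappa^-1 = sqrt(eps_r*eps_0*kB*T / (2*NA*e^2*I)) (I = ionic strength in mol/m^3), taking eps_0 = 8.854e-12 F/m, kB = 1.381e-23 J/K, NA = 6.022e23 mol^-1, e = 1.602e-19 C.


Ionic strength I = 0.0343 * 2^2 * 1000 = 137.2 mol/m^3
kappa^-1 = sqrt(70 * 8.854e-12 * 1.381e-23 * 294 / (2 * 6.022e23 * (1.602e-19)^2 * 137.2))
kappa^-1 = 0.77 nm

0.77


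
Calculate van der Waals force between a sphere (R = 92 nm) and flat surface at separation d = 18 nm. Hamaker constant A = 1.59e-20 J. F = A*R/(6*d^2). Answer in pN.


Convert to SI: R = 92 nm = 9.2e-08 m, d = 18 nm = 1.8e-08 m
F = A * R / (6 * d^2)
F = 1.59e-20 * 9.2e-08 / (6 * (1.8e-08)^2)
F = 7.52469e-13 N = 0.752 pN

0.752


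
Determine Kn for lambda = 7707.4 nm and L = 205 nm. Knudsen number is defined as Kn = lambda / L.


Knudsen number Kn = lambda / L
Kn = 7707.4 / 205
Kn = 37.5971

37.5971


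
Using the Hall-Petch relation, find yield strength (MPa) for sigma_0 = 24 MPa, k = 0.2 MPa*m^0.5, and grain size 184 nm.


d = 184 nm = 1.84e-07 m
sqrt(d) = 0.0004289522
Hall-Petch contribution = k / sqrt(d) = 0.2 / 0.0004289522 = 466.3 MPa
sigma = sigma_0 + k/sqrt(d) = 24 + 466.3 = 490.3 MPa

490.3


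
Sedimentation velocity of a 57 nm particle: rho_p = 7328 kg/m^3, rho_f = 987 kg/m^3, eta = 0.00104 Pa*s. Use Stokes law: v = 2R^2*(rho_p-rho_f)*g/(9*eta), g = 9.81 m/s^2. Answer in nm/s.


Radius R = 57/2 nm = 2.85e-08 m
Density difference = 7328 - 987 = 6341 kg/m^3
v = 2 * R^2 * (rho_p - rho_f) * g / (9 * eta)
v = 2 * (2.85e-08)^2 * 6341 * 9.81 / (9 * 0.00104)
v = 1.07962e-08 m/s = 10.7962 nm/s

10.7962


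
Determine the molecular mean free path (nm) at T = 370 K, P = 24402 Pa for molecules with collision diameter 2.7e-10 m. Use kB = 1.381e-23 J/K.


Mean free path: lambda = kB*T / (sqrt(2) * pi * d^2 * P)
lambda = 1.381e-23 * 370 / (sqrt(2) * pi * (2.7e-10)^2 * 24402)
lambda = 6.46513e-07 m
lambda = 646.51 nm

646.51


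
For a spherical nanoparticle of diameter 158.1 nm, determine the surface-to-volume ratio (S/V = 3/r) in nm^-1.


Radius r = 158.1/2 = 79.05 nm
S/V = 3 / r = 3 / 79.05
S/V = 0.038 nm^-1

0.038


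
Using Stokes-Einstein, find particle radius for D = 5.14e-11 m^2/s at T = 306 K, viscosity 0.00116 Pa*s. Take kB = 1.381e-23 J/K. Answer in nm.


Stokes-Einstein: R = kB*T / (6*pi*eta*D)
R = 1.381e-23 * 306 / (6 * pi * 0.00116 * 5.14e-11)
R = 3.76004e-09 m = 3.76 nm

3.76


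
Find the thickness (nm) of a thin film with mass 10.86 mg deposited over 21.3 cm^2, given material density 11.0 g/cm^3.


Convert: m = 10.86 mg = 1.0860e-05 kg, A = 21.3 cm^2 = 2.1300e-03 m^2, rho = 11.0 g/cm^3 = 11000 kg/m^3
t = m / (A * rho)
t = 1.0860e-05 / (2.1300e-03 * 11000)
t = 4.6351e-07 m = 463.5 nm

463.5


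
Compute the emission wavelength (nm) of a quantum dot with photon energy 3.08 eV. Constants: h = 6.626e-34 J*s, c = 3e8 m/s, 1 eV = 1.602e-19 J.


Convert energy: E = 3.08 eV = 3.08 * 1.602e-19 = 4.93416e-19 J
lambda = h*c / E = 6.626e-34 * 3e8 / 4.93416e-19
lambda = 4.02865e-07 m = 402.9 nm

402.9


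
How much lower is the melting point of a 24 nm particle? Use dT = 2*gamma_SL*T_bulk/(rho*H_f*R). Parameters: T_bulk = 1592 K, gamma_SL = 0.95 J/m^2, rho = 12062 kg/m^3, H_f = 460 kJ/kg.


Radius R = 24/2 = 12 nm = 1.2e-08 m
Convert H_f = 460 kJ/kg = 460000 J/kg
dT = 2 * gamma_SL * T_bulk / (rho * H_f * R)
dT = 2 * 0.95 * 1592 / (12062 * 460000 * 1.2e-08)
dT = 45.4 K

45.4


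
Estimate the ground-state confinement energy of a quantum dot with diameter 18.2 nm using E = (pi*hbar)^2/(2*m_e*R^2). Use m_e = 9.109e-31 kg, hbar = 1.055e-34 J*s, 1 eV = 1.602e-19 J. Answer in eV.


Radius R = 18.2/2 = 9.1 nm = 9.1e-09 m
E = (pi * 1.055e-34)^2 / (2 * 9.109e-31 * (9.1e-09)^2)
E(J) = 7.28151e-22
E = E(J) / 1.602e-19 = 0.0045 eV

0.0045


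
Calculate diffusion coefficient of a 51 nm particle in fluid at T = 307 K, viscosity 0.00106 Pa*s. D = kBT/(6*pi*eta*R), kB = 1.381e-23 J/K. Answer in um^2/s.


Radius R = 51/2 = 25.5 nm = 2.55e-08 m
D = kB*T / (6*pi*eta*R)
D = 1.381e-23 * 307 / (6 * pi * 0.00106 * 2.55e-08)
D = 8.32118e-12 m^2/s = 8.321 um^2/s

8.321


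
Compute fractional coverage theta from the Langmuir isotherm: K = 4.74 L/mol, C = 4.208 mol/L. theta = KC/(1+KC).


Langmuir isotherm: theta = K*C / (1 + K*C)
K*C = 4.74 * 4.208 = 19.94592
theta = 19.94592 / (1 + 19.94592) = 19.94592 / 20.94592
theta = 0.9523

0.9523


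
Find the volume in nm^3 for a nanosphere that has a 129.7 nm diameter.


Radius r = 129.7/2 = 64.85 nm
Volume V = (4/3) * pi * r^3
V = (4/3) * pi * (64.85)^3
V = 1142400.94 nm^3

1142400.94


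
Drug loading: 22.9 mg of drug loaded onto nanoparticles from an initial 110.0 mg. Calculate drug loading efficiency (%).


Drug loading efficiency = (drug loaded / drug initial) * 100
DLE = 22.9 / 110.0 * 100
DLE = 0.2082 * 100
DLE = 20.82%

20.82


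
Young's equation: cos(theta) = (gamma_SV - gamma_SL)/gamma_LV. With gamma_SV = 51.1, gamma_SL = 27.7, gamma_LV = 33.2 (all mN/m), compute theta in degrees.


cos(theta) = (gamma_SV - gamma_SL) / gamma_LV
cos(theta) = (51.1 - 27.7) / 33.2
cos(theta) = 0.704819
theta = arccos(0.704819) = 45.19 degrees

45.19


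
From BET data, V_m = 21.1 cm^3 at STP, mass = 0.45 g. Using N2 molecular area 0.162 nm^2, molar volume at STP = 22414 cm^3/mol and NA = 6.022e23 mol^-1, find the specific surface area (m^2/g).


Number of moles in monolayer = V_m / 22414 = 21.1 / 22414 = 0.00094138
Number of molecules = moles * NA = 0.00094138 * 6.022e23
SA = molecules * sigma / mass
SA = (21.1 / 22414) * 6.022e23 * 0.162e-18 / 0.45
SA = 204.1 m^2/g

204.1


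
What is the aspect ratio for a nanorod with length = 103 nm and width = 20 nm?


Aspect ratio AR = length / diameter
AR = 103 / 20
AR = 5.15

5.15


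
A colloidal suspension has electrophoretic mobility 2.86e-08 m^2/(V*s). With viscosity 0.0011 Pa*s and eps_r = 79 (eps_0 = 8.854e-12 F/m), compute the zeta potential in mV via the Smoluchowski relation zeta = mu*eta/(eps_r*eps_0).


Smoluchowski equation: zeta = mu * eta / (eps_r * eps_0)
zeta = 2.86e-08 * 0.0011 / (79 * 8.854e-12)
zeta = 0.044977 V = 44.98 mV

44.98


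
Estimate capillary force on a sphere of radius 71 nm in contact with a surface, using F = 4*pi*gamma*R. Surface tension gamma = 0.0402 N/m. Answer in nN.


Convert radius: R = 71 nm = 7.1e-08 m
F = 4 * pi * gamma * R
F = 4 * pi * 0.0402 * 7.1e-08
F = 3.58669e-08 N = 35.8669 nN

35.8669


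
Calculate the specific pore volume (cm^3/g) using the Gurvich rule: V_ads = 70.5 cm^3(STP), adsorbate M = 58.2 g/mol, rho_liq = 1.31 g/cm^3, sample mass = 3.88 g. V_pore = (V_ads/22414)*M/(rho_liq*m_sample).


Moles adsorbed n = V_ads / 22414 = 70.5 / 22414 = 3.145356e-03 mol
Liquid volume V_liq = n * M / rho_liq = 3.145356e-03 * 58.2 / 1.31 = 0.13974 cm^3
Specific pore volume V_pore = V_liq / m_sample = 0.13974 / 3.88
V_pore = 0.036 cm^3/g

0.036


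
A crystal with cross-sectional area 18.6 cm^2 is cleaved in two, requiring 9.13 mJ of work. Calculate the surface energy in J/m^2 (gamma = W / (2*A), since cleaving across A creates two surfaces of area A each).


Convert: A = 18.6 cm^2 = 0.00186 m^2, W = 9.13 mJ = 0.00913 J
Cleaving exposes two faces of area A, so total new surface = 2*A and gamma = W / (2*A)
gamma = 0.00913 / (2 * 0.00186)
gamma = 2.454 J/m^2

2.454


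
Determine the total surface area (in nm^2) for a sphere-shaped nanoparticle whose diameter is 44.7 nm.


Radius r = 44.7/2 = 22.35 nm
Surface area SA = 4 * pi * r^2
SA = 4 * pi * (22.35)^2
SA = 6277.18 nm^2

6277.18


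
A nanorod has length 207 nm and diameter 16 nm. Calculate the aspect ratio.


Aspect ratio AR = length / diameter
AR = 207 / 16
AR = 12.94

12.94


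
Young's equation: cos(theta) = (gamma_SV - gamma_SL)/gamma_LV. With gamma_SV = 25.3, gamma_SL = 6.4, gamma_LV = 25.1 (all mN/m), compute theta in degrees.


cos(theta) = (gamma_SV - gamma_SL) / gamma_LV
cos(theta) = (25.3 - 6.4) / 25.1
cos(theta) = 0.752988
theta = arccos(0.752988) = 41.15 degrees

41.15


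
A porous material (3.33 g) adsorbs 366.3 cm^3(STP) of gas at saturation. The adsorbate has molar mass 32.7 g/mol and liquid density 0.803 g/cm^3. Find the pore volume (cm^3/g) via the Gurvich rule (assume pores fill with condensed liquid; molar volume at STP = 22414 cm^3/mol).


Moles adsorbed n = V_ads / 22414 = 366.3 / 22414 = 1.634246e-02 mol
Liquid volume V_liq = n * M / rho_liq = 1.634246e-02 * 32.7 / 0.803 = 0.66550 cm^3
Specific pore volume V_pore = V_liq / m_sample = 0.66550 / 3.33
V_pore = 0.1999 cm^3/g

0.1999


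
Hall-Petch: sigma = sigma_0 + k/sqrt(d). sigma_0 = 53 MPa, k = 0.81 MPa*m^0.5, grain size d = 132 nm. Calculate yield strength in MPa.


d = 132 nm = 1.32e-07 m
sqrt(d) = 0.000363318
Hall-Petch contribution = k / sqrt(d) = 0.81 / 0.000363318 = 2229.5 MPa
sigma = sigma_0 + k/sqrt(d) = 53 + 2229.5 = 2282.5 MPa

2282.5


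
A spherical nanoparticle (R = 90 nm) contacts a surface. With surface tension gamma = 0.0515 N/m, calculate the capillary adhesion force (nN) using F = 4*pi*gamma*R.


Convert radius: R = 90 nm = 9e-08 m
F = 4 * pi * gamma * R
F = 4 * pi * 0.0515 * 9e-08
F = 5.82451e-08 N = 58.2451 nN

58.2451


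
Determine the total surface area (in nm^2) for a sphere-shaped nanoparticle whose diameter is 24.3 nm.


Radius r = 24.3/2 = 12.15 nm
Surface area SA = 4 * pi * r^2
SA = 4 * pi * (12.15)^2
SA = 1855.08 nm^2

1855.08


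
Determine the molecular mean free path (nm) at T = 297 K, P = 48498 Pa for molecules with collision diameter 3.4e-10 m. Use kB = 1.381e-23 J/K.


Mean free path: lambda = kB*T / (sqrt(2) * pi * d^2 * P)
lambda = 1.381e-23 * 297 / (sqrt(2) * pi * (3.4e-10)^2 * 48498)
lambda = 1.64666e-07 m
lambda = 164.67 nm

164.67


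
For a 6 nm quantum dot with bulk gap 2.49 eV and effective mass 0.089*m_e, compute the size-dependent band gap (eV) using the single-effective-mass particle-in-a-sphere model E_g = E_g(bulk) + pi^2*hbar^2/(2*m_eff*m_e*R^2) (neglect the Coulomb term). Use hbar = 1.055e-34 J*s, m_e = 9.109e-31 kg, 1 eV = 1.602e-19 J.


Radius R = 6/2 nm = 3e-09 m
Confinement energy dE = pi^2 * hbar^2 / (2 * m_eff * m_e * R^2)
dE = pi^2 * (1.055e-34)^2 / (2 * 0.089 * 9.109e-31 * (3e-09)^2) J, divided by 1.602e-19 J/eV
dE = 0.4699 eV
Total band gap = E_g(bulk) + dE = 2.49 + 0.4699 = 2.9599 eV

2.9599


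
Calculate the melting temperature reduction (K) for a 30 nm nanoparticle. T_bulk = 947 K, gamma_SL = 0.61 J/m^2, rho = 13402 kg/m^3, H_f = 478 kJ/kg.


Radius R = 30/2 = 15 nm = 1.5e-08 m
Convert H_f = 478 kJ/kg = 478000 J/kg
dT = 2 * gamma_SL * T_bulk / (rho * H_f * R)
dT = 2 * 0.61 * 947 / (13402 * 478000 * 1.5e-08)
dT = 12.0 K

12.0


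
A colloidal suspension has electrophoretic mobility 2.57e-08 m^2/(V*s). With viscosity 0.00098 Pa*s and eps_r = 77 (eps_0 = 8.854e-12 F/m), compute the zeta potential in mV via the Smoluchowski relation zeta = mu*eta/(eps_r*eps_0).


Smoluchowski equation: zeta = mu * eta / (eps_r * eps_0)
zeta = 2.57e-08 * 0.00098 / (77 * 8.854e-12)
zeta = 0.036943 V = 36.94 mV

36.94


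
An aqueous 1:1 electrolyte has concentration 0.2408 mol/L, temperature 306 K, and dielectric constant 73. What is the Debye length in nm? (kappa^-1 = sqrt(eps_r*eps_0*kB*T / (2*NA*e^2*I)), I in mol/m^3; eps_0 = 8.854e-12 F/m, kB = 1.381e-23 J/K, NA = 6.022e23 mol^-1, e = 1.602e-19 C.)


Ionic strength I = 0.2408 * 1^2 * 1000 = 240.8 mol/m^3
kappa^-1 = sqrt(73 * 8.854e-12 * 1.381e-23 * 306 / (2 * 6.022e23 * (1.602e-19)^2 * 240.8))
kappa^-1 = 0.606 nm

0.606


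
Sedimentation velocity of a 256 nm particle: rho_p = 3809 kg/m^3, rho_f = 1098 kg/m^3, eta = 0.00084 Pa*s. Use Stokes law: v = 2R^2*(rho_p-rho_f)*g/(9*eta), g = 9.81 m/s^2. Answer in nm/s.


Radius R = 256/2 nm = 1.28e-07 m
Density difference = 3809 - 1098 = 2711 kg/m^3
v = 2 * R^2 * (rho_p - rho_f) * g / (9 * eta)
v = 2 * (1.28e-07)^2 * 2711 * 9.81 / (9 * 0.00084)
v = 1.15273e-07 m/s = 115.2728 nm/s

115.2728


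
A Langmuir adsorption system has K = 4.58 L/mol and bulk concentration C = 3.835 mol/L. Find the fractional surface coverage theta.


Langmuir isotherm: theta = K*C / (1 + K*C)
K*C = 4.58 * 3.835 = 17.5643
theta = 17.5643 / (1 + 17.5643) = 17.5643 / 18.5643
theta = 0.9461

0.9461


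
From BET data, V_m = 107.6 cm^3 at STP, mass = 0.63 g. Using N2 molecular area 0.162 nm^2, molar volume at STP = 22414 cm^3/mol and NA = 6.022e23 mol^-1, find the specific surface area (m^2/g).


Number of moles in monolayer = V_m / 22414 = 107.6 / 22414 = 0.00480057
Number of molecules = moles * NA = 0.00480057 * 6.022e23
SA = molecules * sigma / mass
SA = (107.6 / 22414) * 6.022e23 * 0.162e-18 / 0.63
SA = 743.4 m^2/g

743.4


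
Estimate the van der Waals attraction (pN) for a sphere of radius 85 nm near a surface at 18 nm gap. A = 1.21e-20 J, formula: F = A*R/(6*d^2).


Convert to SI: R = 85 nm = 8.5e-08 m, d = 18 nm = 1.8e-08 m
F = A * R / (6 * d^2)
F = 1.21e-20 * 8.5e-08 / (6 * (1.8e-08)^2)
F = 5.29064e-13 N = 0.529 pN

0.529


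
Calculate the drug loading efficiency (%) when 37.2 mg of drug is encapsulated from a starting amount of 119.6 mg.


Drug loading efficiency = (drug loaded / drug initial) * 100
DLE = 37.2 / 119.6 * 100
DLE = 0.311 * 100
DLE = 31.1%

31.1


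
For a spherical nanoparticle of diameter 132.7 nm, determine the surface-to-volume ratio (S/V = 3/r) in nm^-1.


Radius r = 132.7/2 = 66.35 nm
S/V = 3 / r = 3 / 66.35
S/V = 0.0452 nm^-1

0.0452


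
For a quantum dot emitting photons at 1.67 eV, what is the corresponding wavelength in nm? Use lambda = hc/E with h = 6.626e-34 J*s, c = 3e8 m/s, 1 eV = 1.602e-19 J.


Convert energy: E = 1.67 eV = 1.67 * 1.602e-19 = 2.67534e-19 J
lambda = h*c / E = 6.626e-34 * 3e8 / 2.67534e-19
lambda = 7.43008e-07 m = 743.0 nm

743.0


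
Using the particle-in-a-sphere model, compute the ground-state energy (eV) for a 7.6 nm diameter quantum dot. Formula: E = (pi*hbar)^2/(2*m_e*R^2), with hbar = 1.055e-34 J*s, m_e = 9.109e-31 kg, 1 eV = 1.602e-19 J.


Radius R = 7.6/2 = 3.8 nm = 3.8e-09 m
E = (pi * 1.055e-34)^2 / (2 * 9.109e-31 * (3.8e-09)^2)
E(J) = 4.17577e-21
E = E(J) / 1.602e-19 = 0.0261 eV

0.0261


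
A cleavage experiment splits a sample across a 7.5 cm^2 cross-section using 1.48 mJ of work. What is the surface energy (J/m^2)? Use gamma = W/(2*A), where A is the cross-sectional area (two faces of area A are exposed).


Convert: A = 7.5 cm^2 = 0.00075 m^2, W = 1.48 mJ = 0.00148 J
Cleaving exposes two faces of area A, so total new surface = 2*A and gamma = W / (2*A)
gamma = 0.00148 / (2 * 0.00075)
gamma = 0.987 J/m^2

0.987


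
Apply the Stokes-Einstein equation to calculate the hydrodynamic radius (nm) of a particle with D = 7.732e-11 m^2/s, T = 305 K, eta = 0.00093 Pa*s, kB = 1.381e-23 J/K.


Stokes-Einstein: R = kB*T / (6*pi*eta*D)
R = 1.381e-23 * 305 / (6 * pi * 0.00093 * 7.732e-11)
R = 3.10755e-09 m = 3.11 nm

3.11


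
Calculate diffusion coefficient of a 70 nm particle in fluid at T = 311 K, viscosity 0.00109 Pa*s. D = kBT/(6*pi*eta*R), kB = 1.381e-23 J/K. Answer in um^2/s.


Radius R = 70/2 = 35 nm = 3.5e-08 m
D = kB*T / (6*pi*eta*R)
D = 1.381e-23 * 311 / (6 * pi * 0.00109 * 3.5e-08)
D = 5.97253e-12 m^2/s = 5.973 um^2/s

5.973


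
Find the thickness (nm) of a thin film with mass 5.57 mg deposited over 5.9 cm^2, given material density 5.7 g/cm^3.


Convert: m = 5.57 mg = 5.5700e-06 kg, A = 5.9 cm^2 = 5.9000e-04 m^2, rho = 5.7 g/cm^3 = 5700 kg/m^3
t = m / (A * rho)
t = 5.5700e-06 / (5.9000e-04 * 5700)
t = 1.6563e-06 m = 1656.3 nm

1656.3


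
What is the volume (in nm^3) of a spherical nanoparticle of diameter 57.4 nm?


Radius r = 57.4/2 = 28.7 nm
Volume V = (4/3) * pi * r^3
V = (4/3) * pi * (28.7)^3
V = 99022.59 nm^3

99022.59


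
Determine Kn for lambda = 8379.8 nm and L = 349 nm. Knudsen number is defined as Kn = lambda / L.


Knudsen number Kn = lambda / L
Kn = 8379.8 / 349
Kn = 24.0109

24.0109


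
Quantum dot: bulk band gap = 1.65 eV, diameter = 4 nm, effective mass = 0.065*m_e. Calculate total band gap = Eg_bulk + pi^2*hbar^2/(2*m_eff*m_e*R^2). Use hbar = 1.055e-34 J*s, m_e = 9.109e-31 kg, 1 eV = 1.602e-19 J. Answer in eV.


Radius R = 4/2 nm = 2e-09 m
Confinement energy dE = pi^2 * hbar^2 / (2 * m_eff * m_e * R^2)
dE = pi^2 * (1.055e-34)^2 / (2 * 0.065 * 9.109e-31 * (2e-09)^2) J, divided by 1.602e-19 J/eV
dE = 1.4477 eV
Total band gap = E_g(bulk) + dE = 1.65 + 1.4477 = 3.0977 eV

3.0977


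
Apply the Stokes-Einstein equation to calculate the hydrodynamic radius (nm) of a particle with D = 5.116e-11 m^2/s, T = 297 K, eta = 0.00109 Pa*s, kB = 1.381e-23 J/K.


Stokes-Einstein: R = kB*T / (6*pi*eta*D)
R = 1.381e-23 * 297 / (6 * pi * 0.00109 * 5.116e-11)
R = 3.90204e-09 m = 3.9 nm

3.9


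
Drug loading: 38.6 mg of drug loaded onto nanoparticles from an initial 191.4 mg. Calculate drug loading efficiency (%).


Drug loading efficiency = (drug loaded / drug initial) * 100
DLE = 38.6 / 191.4 * 100
DLE = 0.2017 * 100
DLE = 20.17%

20.17


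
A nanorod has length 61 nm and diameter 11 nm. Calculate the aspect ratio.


Aspect ratio AR = length / diameter
AR = 61 / 11
AR = 5.55

5.55


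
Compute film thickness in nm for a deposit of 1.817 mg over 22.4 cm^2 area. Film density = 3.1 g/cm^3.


Convert: m = 1.817 mg = 1.8170e-06 kg, A = 22.4 cm^2 = 2.2400e-03 m^2, rho = 3.1 g/cm^3 = 3100 kg/m^3
t = m / (A * rho)
t = 1.8170e-06 / (2.2400e-03 * 3100)
t = 2.6166e-07 m = 261.7 nm

261.7


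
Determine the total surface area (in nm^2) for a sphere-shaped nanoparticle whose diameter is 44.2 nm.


Radius r = 44.2/2 = 22.1 nm
Surface area SA = 4 * pi * r^2
SA = 4 * pi * (22.1)^2
SA = 6137.54 nm^2

6137.54


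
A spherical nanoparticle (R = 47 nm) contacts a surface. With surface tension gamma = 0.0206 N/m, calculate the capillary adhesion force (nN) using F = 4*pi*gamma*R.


Convert radius: R = 47 nm = 4.7e-08 m
F = 4 * pi * gamma * R
F = 4 * pi * 0.0206 * 4.7e-08
F = 1.21668e-08 N = 12.1668 nN

12.1668


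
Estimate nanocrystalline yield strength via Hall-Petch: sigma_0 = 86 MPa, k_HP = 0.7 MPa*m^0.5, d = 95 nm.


d = 95 nm = 9.5e-08 m
sqrt(d) = 0.0003082207
Hall-Petch contribution = k / sqrt(d) = 0.7 / 0.0003082207 = 2271.1 MPa
sigma = sigma_0 + k/sqrt(d) = 86 + 2271.1 = 2357.1 MPa

2357.1


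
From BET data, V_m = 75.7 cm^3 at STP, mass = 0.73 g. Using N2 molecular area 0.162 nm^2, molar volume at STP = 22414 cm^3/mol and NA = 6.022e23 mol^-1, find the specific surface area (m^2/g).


Number of moles in monolayer = V_m / 22414 = 75.7 / 22414 = 0.00337735
Number of molecules = moles * NA = 0.00337735 * 6.022e23
SA = molecules * sigma / mass
SA = (75.7 / 22414) * 6.022e23 * 0.162e-18 / 0.73
SA = 451.3 m^2/g

451.3


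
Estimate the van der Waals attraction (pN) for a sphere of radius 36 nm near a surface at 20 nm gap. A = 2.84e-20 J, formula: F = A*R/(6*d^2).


Convert to SI: R = 36 nm = 3.6e-08 m, d = 20 nm = 2e-08 m
F = A * R / (6 * d^2)
F = 2.84e-20 * 3.6e-08 / (6 * (2e-08)^2)
F = 4.26e-13 N = 0.426 pN

0.426


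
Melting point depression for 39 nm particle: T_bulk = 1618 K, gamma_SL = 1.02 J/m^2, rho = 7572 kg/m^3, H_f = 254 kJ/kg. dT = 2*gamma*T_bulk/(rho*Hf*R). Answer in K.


Radius R = 39/2 = 19.5 nm = 1.95e-08 m
Convert H_f = 254 kJ/kg = 254000 J/kg
dT = 2 * gamma_SL * T_bulk / (rho * H_f * R)
dT = 2 * 1.02 * 1618 / (7572 * 254000 * 1.95e-08)
dT = 88.0 K

88.0


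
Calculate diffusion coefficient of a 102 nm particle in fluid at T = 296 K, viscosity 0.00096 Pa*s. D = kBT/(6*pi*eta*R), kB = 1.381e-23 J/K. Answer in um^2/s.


Radius R = 102/2 = 51 nm = 5.1e-08 m
D = kB*T / (6*pi*eta*R)
D = 1.381e-23 * 296 / (6 * pi * 0.00096 * 5.1e-08)
D = 4.42938e-12 m^2/s = 4.429 um^2/s

4.429


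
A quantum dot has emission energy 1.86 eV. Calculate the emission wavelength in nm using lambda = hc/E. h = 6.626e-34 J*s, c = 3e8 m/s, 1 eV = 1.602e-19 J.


Convert energy: E = 1.86 eV = 1.86 * 1.602e-19 = 2.97972e-19 J
lambda = h*c / E = 6.626e-34 * 3e8 / 2.97972e-19
lambda = 6.6711e-07 m = 667.1 nm

667.1


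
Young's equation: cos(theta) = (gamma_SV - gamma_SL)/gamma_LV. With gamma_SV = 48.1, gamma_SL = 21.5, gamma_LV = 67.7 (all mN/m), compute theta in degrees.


cos(theta) = (gamma_SV - gamma_SL) / gamma_LV
cos(theta) = (48.1 - 21.5) / 67.7
cos(theta) = 0.39291
theta = arccos(0.39291) = 66.86 degrees

66.86


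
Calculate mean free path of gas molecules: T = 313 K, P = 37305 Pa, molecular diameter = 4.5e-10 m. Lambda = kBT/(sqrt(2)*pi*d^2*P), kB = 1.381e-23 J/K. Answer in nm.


Mean free path: lambda = kB*T / (sqrt(2) * pi * d^2 * P)
lambda = 1.381e-23 * 313 / (sqrt(2) * pi * (4.5e-10)^2 * 37305)
lambda = 1.2879e-07 m
lambda = 128.79 nm

128.79


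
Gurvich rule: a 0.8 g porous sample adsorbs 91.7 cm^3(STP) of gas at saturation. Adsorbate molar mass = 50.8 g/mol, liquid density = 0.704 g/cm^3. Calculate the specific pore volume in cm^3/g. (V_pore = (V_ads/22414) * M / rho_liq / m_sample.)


Moles adsorbed n = V_ads / 22414 = 91.7 / 22414 = 4.091193e-03 mol
Liquid volume V_liq = n * M / rho_liq = 4.091193e-03 * 50.8 / 0.704 = 0.29522 cm^3
Specific pore volume V_pore = V_liq / m_sample = 0.29522 / 0.8
V_pore = 0.369 cm^3/g

0.369


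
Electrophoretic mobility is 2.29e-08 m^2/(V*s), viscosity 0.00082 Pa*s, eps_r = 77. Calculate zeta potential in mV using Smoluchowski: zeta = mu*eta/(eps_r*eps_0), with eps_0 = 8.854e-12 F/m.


Smoluchowski equation: zeta = mu * eta / (eps_r * eps_0)
zeta = 2.29e-08 * 0.00082 / (77 * 8.854e-12)
zeta = 0.027543 V = 27.54 mV

27.54


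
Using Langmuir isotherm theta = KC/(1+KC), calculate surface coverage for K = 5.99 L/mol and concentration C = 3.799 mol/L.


Langmuir isotherm: theta = K*C / (1 + K*C)
K*C = 5.99 * 3.799 = 22.75601
theta = 22.75601 / (1 + 22.75601) = 22.75601 / 23.75601
theta = 0.9579

0.9579


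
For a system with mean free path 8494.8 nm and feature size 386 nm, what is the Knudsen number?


Knudsen number Kn = lambda / L
Kn = 8494.8 / 386
Kn = 22.0073

22.0073


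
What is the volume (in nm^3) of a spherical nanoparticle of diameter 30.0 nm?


Radius r = 30.0/2 = 15 nm
Volume V = (4/3) * pi * r^3
V = (4/3) * pi * (15)^3
V = 14137.17 nm^3

14137.17


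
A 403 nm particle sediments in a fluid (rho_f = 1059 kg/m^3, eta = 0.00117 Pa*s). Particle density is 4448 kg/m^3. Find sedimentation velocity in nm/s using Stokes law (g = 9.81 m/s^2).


Radius R = 403/2 nm = 2.015e-07 m
Density difference = 4448 - 1059 = 3389 kg/m^3
v = 2 * R^2 * (rho_p - rho_f) * g / (9 * eta)
v = 2 * (2.015e-07)^2 * 3389 * 9.81 / (9 * 0.00117)
v = 2.56385e-07 m/s = 256.3848 nm/s

256.3848


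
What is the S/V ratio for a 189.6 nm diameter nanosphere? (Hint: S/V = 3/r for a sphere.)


Radius r = 189.6/2 = 94.8 nm
S/V = 3 / r = 3 / 94.8
S/V = 0.0316 nm^-1

0.0316


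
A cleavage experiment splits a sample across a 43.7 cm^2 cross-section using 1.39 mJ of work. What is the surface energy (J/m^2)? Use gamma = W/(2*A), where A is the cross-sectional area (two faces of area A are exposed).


Convert: A = 43.7 cm^2 = 0.00437 m^2, W = 1.39 mJ = 0.00139 J
Cleaving exposes two faces of area A, so total new surface = 2*A and gamma = W / (2*A)
gamma = 0.00139 / (2 * 0.00437)
gamma = 0.159 J/m^2

0.159


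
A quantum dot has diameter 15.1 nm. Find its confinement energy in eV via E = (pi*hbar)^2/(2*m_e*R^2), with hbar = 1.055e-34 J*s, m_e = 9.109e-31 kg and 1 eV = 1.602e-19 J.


Radius R = 15.1/2 = 7.55 nm = 7.55e-09 m
E = (pi * 1.055e-34)^2 / (2 * 9.109e-31 * (7.55e-09)^2)
E(J) = 1.05782e-21
E = E(J) / 1.602e-19 = 0.0066 eV

0.0066


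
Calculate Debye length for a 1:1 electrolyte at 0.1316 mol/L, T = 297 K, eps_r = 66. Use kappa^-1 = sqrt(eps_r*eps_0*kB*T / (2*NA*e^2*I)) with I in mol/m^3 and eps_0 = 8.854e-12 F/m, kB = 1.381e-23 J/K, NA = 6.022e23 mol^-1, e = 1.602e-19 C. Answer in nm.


Ionic strength I = 0.1316 * 1^2 * 1000 = 131.6 mol/m^3
kappa^-1 = sqrt(66 * 8.854e-12 * 1.381e-23 * 297 / (2 * 6.022e23 * (1.602e-19)^2 * 131.6))
kappa^-1 = 0.768 nm

0.768


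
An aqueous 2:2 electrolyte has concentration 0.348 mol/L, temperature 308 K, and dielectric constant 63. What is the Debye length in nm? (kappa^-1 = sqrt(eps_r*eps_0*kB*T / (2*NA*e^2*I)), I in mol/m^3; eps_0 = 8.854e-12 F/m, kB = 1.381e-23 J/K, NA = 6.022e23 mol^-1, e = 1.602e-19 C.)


Ionic strength I = 0.348 * 2^2 * 1000 = 1392 mol/m^3
kappa^-1 = sqrt(63 * 8.854e-12 * 1.381e-23 * 308 / (2 * 6.022e23 * (1.602e-19)^2 * 1392))
kappa^-1 = 0.235 nm

0.235


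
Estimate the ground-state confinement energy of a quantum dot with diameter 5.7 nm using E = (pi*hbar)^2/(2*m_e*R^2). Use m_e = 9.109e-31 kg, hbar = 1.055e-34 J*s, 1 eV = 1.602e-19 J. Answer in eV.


Radius R = 5.7/2 = 2.85 nm = 2.85e-09 m
E = (pi * 1.055e-34)^2 / (2 * 9.109e-31 * (2.85e-09)^2)
E(J) = 7.42359e-21
E = E(J) / 1.602e-19 = 0.0463 eV

0.0463


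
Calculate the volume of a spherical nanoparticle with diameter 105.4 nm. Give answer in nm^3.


Radius r = 105.4/2 = 52.7 nm
Volume V = (4/3) * pi * r^3
V = (4/3) * pi * (52.7)^3
V = 613084.67 nm^3

613084.67


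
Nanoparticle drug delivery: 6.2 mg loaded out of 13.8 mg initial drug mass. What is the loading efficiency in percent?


Drug loading efficiency = (drug loaded / drug initial) * 100
DLE = 6.2 / 13.8 * 100
DLE = 0.4493 * 100
DLE = 44.93%

44.93


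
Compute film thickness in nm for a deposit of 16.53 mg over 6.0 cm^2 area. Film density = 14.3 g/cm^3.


Convert: m = 16.53 mg = 1.6530e-05 kg, A = 6.0 cm^2 = 6.0000e-04 m^2, rho = 14.3 g/cm^3 = 14300 kg/m^3
t = m / (A * rho)
t = 1.6530e-05 / (6.0000e-04 * 14300)
t = 1.9266e-06 m = 1926.6 nm

1926.6


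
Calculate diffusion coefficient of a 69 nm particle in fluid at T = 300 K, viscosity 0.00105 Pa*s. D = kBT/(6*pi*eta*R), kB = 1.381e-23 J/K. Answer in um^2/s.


Radius R = 69/2 = 34.5 nm = 3.45e-08 m
D = kB*T / (6*pi*eta*R)
D = 1.381e-23 * 300 / (6 * pi * 0.00105 * 3.45e-08)
D = 6.06744e-12 m^2/s = 6.067 um^2/s

6.067


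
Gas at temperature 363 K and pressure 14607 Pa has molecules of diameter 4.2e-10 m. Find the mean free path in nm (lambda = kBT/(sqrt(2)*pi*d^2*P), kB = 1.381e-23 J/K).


Mean free path: lambda = kB*T / (sqrt(2) * pi * d^2 * P)
lambda = 1.381e-23 * 363 / (sqrt(2) * pi * (4.2e-10)^2 * 14607)
lambda = 4.37901e-07 m
lambda = 437.9 nm

437.9


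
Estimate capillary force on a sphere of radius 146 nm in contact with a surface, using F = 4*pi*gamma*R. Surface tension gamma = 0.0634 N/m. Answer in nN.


Convert radius: R = 146 nm = 1.46e-07 m
F = 4 * pi * gamma * R
F = 4 * pi * 0.0634 * 1.46e-07
F = 1.16319e-07 N = 116.3194 nN

116.3194


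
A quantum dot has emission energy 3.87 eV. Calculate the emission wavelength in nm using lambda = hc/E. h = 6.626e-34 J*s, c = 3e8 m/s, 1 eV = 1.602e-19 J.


Convert energy: E = 3.87 eV = 3.87 * 1.602e-19 = 6.19974e-19 J
lambda = h*c / E = 6.626e-34 * 3e8 / 6.19974e-19
lambda = 3.20626e-07 m = 320.6 nm

320.6


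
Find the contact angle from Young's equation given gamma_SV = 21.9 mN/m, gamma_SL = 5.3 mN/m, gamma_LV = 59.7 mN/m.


cos(theta) = (gamma_SV - gamma_SL) / gamma_LV
cos(theta) = (21.9 - 5.3) / 59.7
cos(theta) = 0.278057
theta = arccos(0.278057) = 73.86 degrees

73.86


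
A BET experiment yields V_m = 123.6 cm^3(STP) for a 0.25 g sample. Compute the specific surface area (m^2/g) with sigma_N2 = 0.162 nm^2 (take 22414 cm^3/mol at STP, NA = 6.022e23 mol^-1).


Number of moles in monolayer = V_m / 22414 = 123.6 / 22414 = 0.00551441
Number of molecules = moles * NA = 0.00551441 * 6.022e23
SA = molecules * sigma / mass
SA = (123.6 / 22414) * 6.022e23 * 0.162e-18 / 0.25
SA = 2151.9 m^2/g

2151.9


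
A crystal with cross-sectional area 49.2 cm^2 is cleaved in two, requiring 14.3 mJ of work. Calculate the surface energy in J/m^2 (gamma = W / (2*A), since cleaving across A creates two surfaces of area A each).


Convert: A = 49.2 cm^2 = 0.00492 m^2, W = 14.3 mJ = 0.0143 J
Cleaving exposes two faces of area A, so total new surface = 2*A and gamma = W / (2*A)
gamma = 0.0143 / (2 * 0.00492)
gamma = 1.453 J/m^2

1.453


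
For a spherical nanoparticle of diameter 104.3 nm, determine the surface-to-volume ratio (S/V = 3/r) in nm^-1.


Radius r = 104.3/2 = 52.15 nm
S/V = 3 / r = 3 / 52.15
S/V = 0.0575 nm^-1

0.0575


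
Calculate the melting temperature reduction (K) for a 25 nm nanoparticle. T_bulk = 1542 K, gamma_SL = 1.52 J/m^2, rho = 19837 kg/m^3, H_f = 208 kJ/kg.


Radius R = 25/2 = 12.5 nm = 1.25e-08 m
Convert H_f = 208 kJ/kg = 208000 J/kg
dT = 2 * gamma_SL * T_bulk / (rho * H_f * R)
dT = 2 * 1.52 * 1542 / (19837 * 208000 * 1.25e-08)
dT = 90.9 K

90.9


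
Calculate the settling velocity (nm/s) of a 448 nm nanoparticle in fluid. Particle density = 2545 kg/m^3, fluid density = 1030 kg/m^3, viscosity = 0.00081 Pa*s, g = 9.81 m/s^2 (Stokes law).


Radius R = 448/2 nm = 2.24e-07 m
Density difference = 2545 - 1030 = 1515 kg/m^3
v = 2 * R^2 * (rho_p - rho_f) * g / (9 * eta)
v = 2 * (2.24e-07)^2 * 1515 * 9.81 / (9 * 0.00081)
v = 2.04588e-07 m/s = 204.588 nm/s

204.588


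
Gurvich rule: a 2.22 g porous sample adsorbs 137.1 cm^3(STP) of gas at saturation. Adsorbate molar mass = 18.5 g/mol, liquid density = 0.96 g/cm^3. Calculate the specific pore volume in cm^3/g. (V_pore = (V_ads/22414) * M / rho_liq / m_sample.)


Moles adsorbed n = V_ads / 22414 = 137.1 / 22414 = 6.116713e-03 mol
Liquid volume V_liq = n * M / rho_liq = 6.116713e-03 * 18.5 / 0.96 = 0.11787 cm^3
Specific pore volume V_pore = V_liq / m_sample = 0.11787 / 2.22
V_pore = 0.0531 cm^3/g

0.0531


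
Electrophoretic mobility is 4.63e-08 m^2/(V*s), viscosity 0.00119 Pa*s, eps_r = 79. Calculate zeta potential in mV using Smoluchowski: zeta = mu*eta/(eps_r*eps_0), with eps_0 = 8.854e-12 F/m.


Smoluchowski equation: zeta = mu * eta / (eps_r * eps_0)
zeta = 4.63e-08 * 0.00119 / (79 * 8.854e-12)
zeta = 0.07877 V = 78.77 mV

78.77


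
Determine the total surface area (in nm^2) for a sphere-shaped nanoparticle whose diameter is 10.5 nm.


Radius r = 10.5/2 = 5.25 nm
Surface area SA = 4 * pi * r^2
SA = 4 * pi * (5.25)^2
SA = 346.36 nm^2

346.36


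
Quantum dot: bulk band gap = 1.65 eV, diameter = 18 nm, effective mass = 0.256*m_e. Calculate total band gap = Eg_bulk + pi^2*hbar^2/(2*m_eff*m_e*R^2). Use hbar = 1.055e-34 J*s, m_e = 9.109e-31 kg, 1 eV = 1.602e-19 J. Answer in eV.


Radius R = 18/2 nm = 9e-09 m
Confinement energy dE = pi^2 * hbar^2 / (2 * m_eff * m_e * R^2)
dE = pi^2 * (1.055e-34)^2 / (2 * 0.256 * 9.109e-31 * (9e-09)^2) J, divided by 1.602e-19 J/eV
dE = 0.0182 eV
Total band gap = E_g(bulk) + dE = 1.65 + 0.0182 = 1.6682 eV

1.6682


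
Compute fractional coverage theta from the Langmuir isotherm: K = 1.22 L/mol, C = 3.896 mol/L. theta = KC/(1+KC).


Langmuir isotherm: theta = K*C / (1 + K*C)
K*C = 1.22 * 3.896 = 4.75312
theta = 4.75312 / (1 + 4.75312) = 4.75312 / 5.75312
theta = 0.8262

0.8262


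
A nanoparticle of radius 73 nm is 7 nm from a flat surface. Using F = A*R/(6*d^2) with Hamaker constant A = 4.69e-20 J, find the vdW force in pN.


Convert to SI: R = 73 nm = 7.3e-08 m, d = 7 nm = 7e-09 m
F = A * R / (6 * d^2)
F = 4.69e-20 * 7.3e-08 / (6 * (7e-09)^2)
F = 1.16452e-11 N = 11.645 pN

11.645


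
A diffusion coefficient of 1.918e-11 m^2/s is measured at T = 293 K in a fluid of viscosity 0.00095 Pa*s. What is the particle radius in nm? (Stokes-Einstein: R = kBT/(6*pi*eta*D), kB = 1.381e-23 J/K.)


Stokes-Einstein: R = kB*T / (6*pi*eta*D)
R = 1.381e-23 * 293 / (6 * pi * 0.00095 * 1.918e-11)
R = 1.17812e-08 m = 11.78 nm

11.78


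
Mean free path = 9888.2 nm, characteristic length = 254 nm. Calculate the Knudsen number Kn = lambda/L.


Knudsen number Kn = lambda / L
Kn = 9888.2 / 254
Kn = 38.9299

38.9299


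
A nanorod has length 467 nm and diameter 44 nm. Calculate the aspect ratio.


Aspect ratio AR = length / diameter
AR = 467 / 44
AR = 10.61

10.61


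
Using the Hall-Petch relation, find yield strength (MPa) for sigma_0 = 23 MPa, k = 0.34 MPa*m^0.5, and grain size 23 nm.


d = 23 nm = 2.3e-08 m
sqrt(d) = 0.0001516575
Hall-Petch contribution = k / sqrt(d) = 0.34 / 0.0001516575 = 2241.9 MPa
sigma = sigma_0 + k/sqrt(d) = 23 + 2241.9 = 2264.9 MPa

2264.9


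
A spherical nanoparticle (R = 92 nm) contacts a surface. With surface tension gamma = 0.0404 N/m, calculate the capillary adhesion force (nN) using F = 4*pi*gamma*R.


Convert radius: R = 92 nm = 9.2e-08 m
F = 4 * pi * gamma * R
F = 4 * pi * 0.0404 * 9.2e-08
F = 4.67067e-08 N = 46.7067 nN

46.7067
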